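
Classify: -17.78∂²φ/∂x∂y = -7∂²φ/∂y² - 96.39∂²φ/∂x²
Rewriting in standard form: 96.39∂²φ/∂x² - 17.78∂²φ/∂x∂y + 7∂²φ/∂y² = 0. Elliptic (discriminant = -2382.7916).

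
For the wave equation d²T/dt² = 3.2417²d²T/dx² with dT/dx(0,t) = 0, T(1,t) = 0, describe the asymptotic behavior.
T oscillates (no decay). Energy is conserved; the solution oscillates indefinitely as standing waves.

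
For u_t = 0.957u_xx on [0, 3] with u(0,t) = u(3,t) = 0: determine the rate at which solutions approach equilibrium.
Eigenvalues: λₙ = 0.957n²π²/3².
First three modes:
  n=1: λ₁ = 0.957π²/3² ≈ 1.049
  n=2: λ₂ = 3.828π²/3² ≈ 4.198 (4× faster decay)
  n=3: λ₃ = 8.613π²/3² ≈ 9.445 (9× faster decay)
As t → ∞, higher modes decay exponentially faster. The n=1 mode dominates: u ~ c₁ sin(πx/3) e^{-λ₁t}.
Decay rate: λ₁ = 0.957π²/3² ≈ 1.049.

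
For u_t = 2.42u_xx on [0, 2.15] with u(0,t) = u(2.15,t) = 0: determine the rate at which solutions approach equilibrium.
Eigenvalues: λₙ = 2.42n²π²/2.15².
First three modes:
  n=1: λ₁ = 2.42π²/2.15² ≈ 5.167
  n=2: λ₂ = 9.68π²/2.15² ≈ 20.668 (4× faster decay)
  n=3: λ₃ = 21.78π²/2.15² ≈ 46.503 (9× faster decay)
As t → ∞, higher modes decay exponentially faster. The n=1 mode dominates: u ~ c₁ sin(πx/2.15) e^{-λ₁t}.
Decay rate: λ₁ = 2.42π²/2.15² ≈ 5.167.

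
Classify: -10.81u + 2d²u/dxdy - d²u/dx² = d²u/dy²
Rewriting in standard form: -d²u/dx² + 2d²u/dxdy - d²u/dy² - 10.81u = 0. Parabolic (discriminant = 0).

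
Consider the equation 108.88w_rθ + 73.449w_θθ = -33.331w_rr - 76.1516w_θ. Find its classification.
Rewriting in standard form: 33.331w_rr + 108.88w_rθ + 73.449w_θθ + 76.1516w_θ = 0. Hyperbolic. (A = 33.331, B = 108.88, C = 73.449 gives B² - 4AC = 2062.339924.)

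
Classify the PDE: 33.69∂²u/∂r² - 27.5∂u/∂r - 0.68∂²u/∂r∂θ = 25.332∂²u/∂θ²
Rewriting in standard form: 33.69∂²u/∂r² - 0.68∂²u/∂r∂θ - 25.332∂²u/∂θ² - 27.5∂u/∂r = 0. A = 33.69, B = -0.68, C = -25.332. Discriminant B² - 4AC = 3414.20272. Since 3414.20272 > 0, hyperbolic.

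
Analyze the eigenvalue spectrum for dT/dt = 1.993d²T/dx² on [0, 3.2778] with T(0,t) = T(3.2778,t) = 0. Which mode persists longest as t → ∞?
Eigenvalues: λₙ = 1.993n²π²/3.2778².
First three modes:
  n=1: λ₁ = 1.993π²/3.2778² ≈ 1.831
  n=2: λ₂ = 7.972π²/3.2778² ≈ 7.323 (4× faster decay)
  n=3: λ₃ = 17.937π²/3.2778² ≈ 16.477 (9× faster decay)
As t → ∞, higher modes decay exponentially faster. The n=1 mode dominates: T ~ c₁ sin(πx/3.2778) e^{-λ₁t}.
Decay rate: λ₁ = 1.993π²/3.2778² ≈ 1.831.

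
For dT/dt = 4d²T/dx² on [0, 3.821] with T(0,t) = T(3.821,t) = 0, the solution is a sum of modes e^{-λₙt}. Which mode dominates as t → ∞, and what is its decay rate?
Eigenvalues: λₙ = 4n²π²/3.821².
First three modes:
  n=1: λ₁ = 4π²/3.821² ≈ 2.704
  n=2: λ₂ = 16π²/3.821² ≈ 10.816 (4× faster decay)
  n=3: λ₃ = 36π²/3.821² ≈ 24.336 (9× faster decay)
As t → ∞, higher modes decay exponentially faster. The n=1 mode dominates: T ~ c₁ sin(πx/3.821) e^{-λ₁t}.
Decay rate: λ₁ = 4π²/3.821² ≈ 2.704.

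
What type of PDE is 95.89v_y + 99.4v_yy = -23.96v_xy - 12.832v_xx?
Rewriting in standard form: 12.832v_xx + 23.96v_xy + 99.4v_yy + 95.89v_y = 0. With A = 12.832, B = 23.96, C = 99.4, the discriminant is -4527.9216. This is an elliptic PDE.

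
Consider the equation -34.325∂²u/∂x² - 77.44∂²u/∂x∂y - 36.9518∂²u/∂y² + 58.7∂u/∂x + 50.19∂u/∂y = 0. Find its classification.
Hyperbolic. (A = -34.325, B = -77.44, C = -36.9518 gives B² - 4AC = 923.47146.)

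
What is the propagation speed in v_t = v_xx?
Infinite. The heat equation is parabolic, not hyperbolic, so disturbances propagate instantly.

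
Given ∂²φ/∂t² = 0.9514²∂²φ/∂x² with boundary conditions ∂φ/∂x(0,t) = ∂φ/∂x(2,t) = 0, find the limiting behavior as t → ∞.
φ oscillates about a mean that drifts linearly in t (generically unbounded; no decay). There is no damping, so the nonconstant modes persist as standing waves (energy conserved, no decay). But with Neumann conditions at both ends the constant mode has eigenvalue 0: the spatial mean M(t) of φ satisfies M'' = 0, so M(t) = M(0) + M'(0)·t. Unless the initial velocity has zero mean (∫φ_t(x,0)dx = 0), the solution grows linearly in t (unbounded, though not exponentially); if it does have zero mean, the solution stays bounded and simply oscillates.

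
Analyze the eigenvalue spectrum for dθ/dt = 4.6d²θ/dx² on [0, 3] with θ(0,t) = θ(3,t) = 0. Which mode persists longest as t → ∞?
Eigenvalues: λₙ = 4.6n²π²/3².
First three modes:
  n=1: λ₁ = 4.6π²/3² ≈ 5.044
  n=2: λ₂ = 18.4π²/3² ≈ 20.178 (4× faster decay)
  n=3: λ₃ = 41.4π²/3² ≈ 45.4 (9× faster decay)
As t → ∞, higher modes decay exponentially faster. The n=1 mode dominates: θ ~ c₁ sin(πx/3) e^{-λ₁t}.
Decay rate: λ₁ = 4.6π²/3² ≈ 5.044.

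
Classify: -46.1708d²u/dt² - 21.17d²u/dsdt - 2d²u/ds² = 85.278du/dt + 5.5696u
Rewriting in standard form: -2d²u/ds² - 21.17d²u/dsdt - 46.1708d²u/dt² - 85.278du/dt - 5.5696u = 0. Hyperbolic (discriminant = 78.8025).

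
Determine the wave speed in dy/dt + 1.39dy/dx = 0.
Speed = 1.39. Information travels along x - 1.39t = const (rightward).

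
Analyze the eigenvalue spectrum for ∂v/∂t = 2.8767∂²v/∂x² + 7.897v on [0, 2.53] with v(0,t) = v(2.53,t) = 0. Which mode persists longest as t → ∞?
Eigenvalues: λₙ = 2.8767n²π²/2.53² - 7.897.
First three modes:
  n=1: λ₁ = 2.8767π²/2.53² - 7.897 ≈ -3.461
  n=2: λ₂ = 11.5068π²/2.53² - 7.897 ≈ 9.845
  n=3: λ₃ = 25.8903π²/2.53² - 7.897 ≈ 32.023
Since 2.8767π²/2.53² ≈ 4.436 < 7.897, λ₁ < 0.
The n=1 mode grows fastest (−λₙ is largest for n=1) → dominates.
Asymptotic: v ~ c₁ sin(πx/2.53) e^{3.461t} (exponential growth at rate −λ₁ ≈ 3.461).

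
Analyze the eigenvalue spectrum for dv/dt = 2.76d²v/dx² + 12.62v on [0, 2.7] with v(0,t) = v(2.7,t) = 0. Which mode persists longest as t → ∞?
Eigenvalues: λₙ = 2.76n²π²/2.7² - 12.62.
First three modes:
  n=1: λ₁ = 2.76π²/2.7² - 12.62 ≈ -8.883
  n=2: λ₂ = 11.04π²/2.7² - 12.62 ≈ 2.327
  n=3: λ₃ = 24.84π²/2.7² - 12.62 ≈ 21.01
Since 2.76π²/2.7² ≈ 3.737 < 12.62, λ₁ < 0.
The n=1 mode grows fastest (−λₙ is largest for n=1) → dominates.
Asymptotic: v ~ c₁ sin(πx/2.7) e^{8.883t} (exponential growth at rate −λ₁ ≈ 8.883).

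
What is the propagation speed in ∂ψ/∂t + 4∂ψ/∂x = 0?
Speed = 4. Information travels along x - 4t = const (rightward).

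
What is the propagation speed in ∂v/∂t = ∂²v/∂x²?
Infinite. The heat equation is parabolic, not hyperbolic, so disturbances propagate instantly.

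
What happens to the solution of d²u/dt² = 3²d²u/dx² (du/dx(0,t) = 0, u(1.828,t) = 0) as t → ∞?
u oscillates (no decay). Energy is conserved; the solution oscillates indefinitely as standing waves.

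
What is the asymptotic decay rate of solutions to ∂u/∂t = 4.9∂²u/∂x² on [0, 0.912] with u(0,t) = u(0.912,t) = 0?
Eigenvalues: λₙ = 4.9n²π²/0.912².
First three modes:
  n=1: λ₁ = 4.9π²/0.912² ≈ 58.144
  n=2: λ₂ = 19.6π²/0.912² ≈ 232.577 (4× faster decay)
  n=3: λ₃ = 44.1π²/0.912² ≈ 523.297 (9× faster decay)
As t → ∞, higher modes decay exponentially faster. The n=1 mode dominates: u ~ c₁ sin(πx/0.912) e^{-λ₁t}.
Decay rate: λ₁ = 4.9π²/0.912² ≈ 58.144.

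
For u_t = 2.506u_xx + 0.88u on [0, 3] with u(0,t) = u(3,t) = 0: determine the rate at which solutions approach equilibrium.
Eigenvalues: λₙ = 2.506n²π²/3² - 0.88.
First three modes:
  n=1: λ₁ = 2.506π²/3² - 0.88 ≈ 1.868
  n=2: λ₂ = 10.024π²/3² - 0.88 ≈ 10.113
  n=3: λ₃ = 22.554π²/3² - 0.88 ≈ 23.853
Since 2.506π²/3² ≈ 2.748 > 0.88, all λₙ > 0.
The n=1 mode decays slowest → dominates as t → ∞.
Asymptotic: u ~ c₁ sin(πx/3) e^{-λ₁t} with decay rate λ₁ ≈ 1.868.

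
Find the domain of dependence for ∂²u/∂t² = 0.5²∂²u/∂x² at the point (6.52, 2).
Domain of dependence: [5.52, 7.52]. Signals travel at speed 0.5, so data within |x - 6.52| ≤ 0.5·2 = 1 can reach the point.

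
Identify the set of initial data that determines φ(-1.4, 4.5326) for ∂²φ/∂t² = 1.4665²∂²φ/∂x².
Domain of dependence: [-8.0470579, 5.2470579]. Signals travel at speed 1.4665, so data within |x - -1.4| ≤ 1.4665·4.5326 = 6.6470579 can reach the point.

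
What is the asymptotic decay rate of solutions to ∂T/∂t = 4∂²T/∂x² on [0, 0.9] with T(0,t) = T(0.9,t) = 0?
Eigenvalues: λₙ = 4n²π²/0.9².
First three modes:
  n=1: λ₁ = 4π²/0.9² ≈ 48.739
  n=2: λ₂ = 16π²/0.9² ≈ 194.955 (4× faster decay)
  n=3: λ₃ = 36π²/0.9² ≈ 438.649 (9× faster decay)
As t → ∞, higher modes decay exponentially faster. The n=1 mode dominates: T ~ c₁ sin(πx/0.9) e^{-λ₁t}.
Decay rate: λ₁ = 4π²/0.9² ≈ 48.739.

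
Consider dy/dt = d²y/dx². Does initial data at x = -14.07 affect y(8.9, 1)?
Yes, for any finite x. The heat equation has infinite propagation speed, so all initial data affects all points at any t > 0.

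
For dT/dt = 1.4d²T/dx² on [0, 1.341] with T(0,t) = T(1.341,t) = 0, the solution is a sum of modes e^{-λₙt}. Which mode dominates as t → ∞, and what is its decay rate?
Eigenvalues: λₙ = 1.4n²π²/1.341².
First three modes:
  n=1: λ₁ = 1.4π²/1.341² ≈ 7.684
  n=2: λ₂ = 5.6π²/1.341² ≈ 30.735 (4× faster decay)
  n=3: λ₃ = 12.6π²/1.341² ≈ 69.153 (9× faster decay)
As t → ∞, higher modes decay exponentially faster. The n=1 mode dominates: T ~ c₁ sin(πx/1.341) e^{-λ₁t}.
Decay rate: λ₁ = 1.4π²/1.341² ≈ 7.684.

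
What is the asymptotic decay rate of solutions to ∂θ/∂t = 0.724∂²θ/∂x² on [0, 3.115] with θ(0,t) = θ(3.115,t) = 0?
Eigenvalues: λₙ = 0.724n²π²/3.115².
First three modes:
  n=1: λ₁ = 0.724π²/3.115² ≈ 0.736
  n=2: λ₂ = 2.896π²/3.115² ≈ 2.946 (4× faster decay)
  n=3: λ₃ = 6.516π²/3.115² ≈ 6.628 (9× faster decay)
As t → ∞, higher modes decay exponentially faster. The n=1 mode dominates: θ ~ c₁ sin(πx/3.115) e^{-λ₁t}.
Decay rate: λ₁ = 0.724π²/3.115² ≈ 0.736.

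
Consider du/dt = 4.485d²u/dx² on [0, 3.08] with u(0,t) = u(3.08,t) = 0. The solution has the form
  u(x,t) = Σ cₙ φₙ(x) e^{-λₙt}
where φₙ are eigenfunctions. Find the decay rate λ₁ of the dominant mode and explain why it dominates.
Eigenvalues: λₙ = 4.485n²π²/3.08².
First three modes:
  n=1: λ₁ = 4.485π²/3.08² ≈ 4.666
  n=2: λ₂ = 17.94π²/3.08² ≈ 18.665 (4× faster decay)
  n=3: λ₃ = 40.365π²/3.08² ≈ 41.996 (9× faster decay)
As t → ∞, higher modes decay exponentially faster. The n=1 mode dominates: u ~ c₁ sin(πx/3.08) e^{-λ₁t}.
Decay rate: λ₁ = 4.485π²/3.08² ≈ 4.666.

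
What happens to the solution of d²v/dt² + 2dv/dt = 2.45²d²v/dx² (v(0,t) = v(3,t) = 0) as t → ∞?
v → 0. Damping (γ=2) dissipates energy; oscillations decay exponentially.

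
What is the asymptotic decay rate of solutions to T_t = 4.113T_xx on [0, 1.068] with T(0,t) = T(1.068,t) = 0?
Eigenvalues: λₙ = 4.113n²π²/1.068².
First three modes:
  n=1: λ₁ = 4.113π²/1.068² ≈ 35.589
  n=2: λ₂ = 16.452π²/1.068² ≈ 142.356 (4× faster decay)
  n=3: λ₃ = 37.017π²/1.068² ≈ 320.301 (9× faster decay)
As t → ∞, higher modes decay exponentially faster. The n=1 mode dominates: T ~ c₁ sin(πx/1.068) e^{-λ₁t}.
Decay rate: λ₁ = 4.113π²/1.068² ≈ 35.589.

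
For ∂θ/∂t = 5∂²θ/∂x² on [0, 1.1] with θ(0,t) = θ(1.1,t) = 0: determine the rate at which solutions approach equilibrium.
Eigenvalues: λₙ = 5n²π²/1.1².
First three modes:
  n=1: λ₁ = 5π²/1.1² ≈ 40.783
  n=2: λ₂ = 20π²/1.1² ≈ 163.134 (4× faster decay)
  n=3: λ₃ = 45π²/1.1² ≈ 367.051 (9× faster decay)
As t → ∞, higher modes decay exponentially faster. The n=1 mode dominates: θ ~ c₁ sin(πx/1.1) e^{-λ₁t}.
Decay rate: λ₁ = 5π²/1.1² ≈ 40.783.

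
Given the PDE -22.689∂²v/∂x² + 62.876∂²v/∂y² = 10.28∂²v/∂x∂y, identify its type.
Rewriting in standard form: -22.689∂²v/∂x² - 10.28∂²v/∂x∂y + 62.876∂²v/∂y² = 0. The second-order coefficients are A = -22.689, B = -10.28, C = 62.876. Since B² - 4AC = 5812.052656 > 0, this is a hyperbolic PDE.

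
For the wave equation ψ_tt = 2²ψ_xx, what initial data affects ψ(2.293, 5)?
Domain of dependence: [-7.707, 12.293]. Signals travel at speed 2, so data within |x - 2.293| ≤ 2·5 = 10 can reach the point.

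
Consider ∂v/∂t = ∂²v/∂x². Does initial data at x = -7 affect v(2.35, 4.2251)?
Yes, for any finite x. The heat equation has infinite propagation speed, so all initial data affects all points at any t > 0.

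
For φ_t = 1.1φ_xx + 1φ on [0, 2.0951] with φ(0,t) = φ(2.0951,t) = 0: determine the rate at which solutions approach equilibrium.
Eigenvalues: λₙ = 1.1n²π²/2.0951² - 1.
First three modes:
  n=1: λ₁ = 1.1π²/2.0951² - 1 ≈ 1.473
  n=2: λ₂ = 4.4π²/2.0951² - 1 ≈ 8.893
  n=3: λ₃ = 9.9π²/2.0951² - 1 ≈ 21.26
Since 1.1π²/2.0951² ≈ 2.473 > 1, all λₙ > 0.
The n=1 mode decays slowest → dominates as t → ∞.
Asymptotic: φ ~ c₁ sin(πx/2.0951) e^{-λ₁t} with decay rate λ₁ ≈ 1.473.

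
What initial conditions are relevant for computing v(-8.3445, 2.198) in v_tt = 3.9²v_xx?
Domain of dependence: [-16.9167, 0.2277]. Signals travel at speed 3.9, so data within |x - -8.3445| ≤ 3.9·2.198 = 8.5722 can reach the point.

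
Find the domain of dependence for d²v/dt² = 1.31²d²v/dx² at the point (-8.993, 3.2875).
Domain of dependence: [-13.299625, -4.686375]. Signals travel at speed 1.31, so data within |x - -8.993| ≤ 1.31·3.2875 = 4.306625 can reach the point.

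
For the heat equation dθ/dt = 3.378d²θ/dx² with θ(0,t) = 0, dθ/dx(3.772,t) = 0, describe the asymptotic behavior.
θ → 0. Heat escapes through the Dirichlet boundary.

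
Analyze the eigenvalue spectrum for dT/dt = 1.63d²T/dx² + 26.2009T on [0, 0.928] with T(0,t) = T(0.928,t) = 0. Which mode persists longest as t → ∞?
Eigenvalues: λₙ = 1.63n²π²/0.928² - 26.2009.
First three modes:
  n=1: λ₁ = 1.63π²/0.928² - 26.2009 ≈ -7.52
  n=2: λ₂ = 6.52π²/0.928² - 26.2009 ≈ 48.522
  n=3: λ₃ = 14.67π²/0.928² - 26.2009 ≈ 141.925
Since 1.63π²/0.928² ≈ 18.681 < 26.2009, λ₁ < 0.
The n=1 mode grows fastest (−λₙ is largest for n=1) → dominates.
Asymptotic: T ~ c₁ sin(πx/0.928) e^{7.52t} (exponential growth at rate −λ₁ ≈ 7.52).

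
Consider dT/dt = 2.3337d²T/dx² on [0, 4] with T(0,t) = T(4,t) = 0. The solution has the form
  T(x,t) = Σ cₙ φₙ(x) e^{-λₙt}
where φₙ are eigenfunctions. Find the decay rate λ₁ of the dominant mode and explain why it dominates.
Eigenvalues: λₙ = 2.3337n²π²/4².
First three modes:
  n=1: λ₁ = 2.3337π²/4² ≈ 1.44
  n=2: λ₂ = 9.3348π²/4² ≈ 5.758 (4× faster decay)
  n=3: λ₃ = 21.0033π²/4² ≈ 12.956 (9× faster decay)
As t → ∞, higher modes decay exponentially faster. The n=1 mode dominates: T ~ c₁ sin(πx/4) e^{-λ₁t}.
Decay rate: λ₁ = 2.3337π²/4² ≈ 1.44.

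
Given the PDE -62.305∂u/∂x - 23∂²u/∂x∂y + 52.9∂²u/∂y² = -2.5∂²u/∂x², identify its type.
Rewriting in standard form: 2.5∂²u/∂x² - 23∂²u/∂x∂y + 52.9∂²u/∂y² - 62.305∂u/∂x = 0. The second-order coefficients are A = 2.5, B = -23, C = 52.9. Since B² - 4AC = 0 = 0, this is a parabolic PDE.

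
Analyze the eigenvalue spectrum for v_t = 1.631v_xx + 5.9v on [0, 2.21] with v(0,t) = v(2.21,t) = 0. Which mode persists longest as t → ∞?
Eigenvalues: λₙ = 1.631n²π²/2.21² - 5.9.
First three modes:
  n=1: λ₁ = 1.631π²/2.21² - 5.9 ≈ -2.604
  n=2: λ₂ = 6.524π²/2.21² - 5.9 ≈ 7.283
  n=3: λ₃ = 14.679π²/2.21² - 5.9 ≈ 23.763
Since 1.631π²/2.21² ≈ 3.296 < 5.9, λ₁ < 0.
The n=1 mode grows fastest (−λₙ is largest for n=1) → dominates.
Asymptotic: v ~ c₁ sin(πx/2.21) e^{2.604t} (exponential growth at rate −λ₁ ≈ 2.604).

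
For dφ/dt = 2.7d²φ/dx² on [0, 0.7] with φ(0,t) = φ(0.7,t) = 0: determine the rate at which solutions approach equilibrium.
Eigenvalues: λₙ = 2.7n²π²/0.7².
First three modes:
  n=1: λ₁ = 2.7π²/0.7² ≈ 54.384
  n=2: λ₂ = 10.8π²/0.7² ≈ 217.534 (4× faster decay)
  n=3: λ₃ = 24.3π²/0.7² ≈ 489.452 (9× faster decay)
As t → ∞, higher modes decay exponentially faster. The n=1 mode dominates: φ ~ c₁ sin(πx/0.7) e^{-λ₁t}.
Decay rate: λ₁ = 2.7π²/0.7² ≈ 54.384.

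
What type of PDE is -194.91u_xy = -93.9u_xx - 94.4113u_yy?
Rewriting in standard form: 93.9u_xx - 194.91u_xy + 94.4113u_yy = 0. With A = 93.9, B = -194.91, C = 94.4113, the discriminant is 2529.02382. This is a hyperbolic PDE.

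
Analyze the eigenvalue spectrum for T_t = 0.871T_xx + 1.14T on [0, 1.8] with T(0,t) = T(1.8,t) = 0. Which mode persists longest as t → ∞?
Eigenvalues: λₙ = 0.871n²π²/1.8² - 1.14.
First three modes:
  n=1: λ₁ = 0.871π²/1.8² - 1.14 ≈ 1.513
  n=2: λ₂ = 3.484π²/1.8² - 1.14 ≈ 9.473
  n=3: λ₃ = 7.839π²/1.8² - 1.14 ≈ 22.739
Since 0.871π²/1.8² ≈ 2.653 > 1.14, all λₙ > 0.
The n=1 mode decays slowest → dominates as t → ∞.
Asymptotic: T ~ c₁ sin(πx/1.8) e^{-λ₁t} with decay rate λ₁ ≈ 1.513.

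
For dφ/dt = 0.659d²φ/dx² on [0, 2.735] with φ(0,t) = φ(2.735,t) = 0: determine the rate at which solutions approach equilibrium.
Eigenvalues: λₙ = 0.659n²π²/2.735².
First three modes:
  n=1: λ₁ = 0.659π²/2.735² ≈ 0.87
  n=2: λ₂ = 2.636π²/2.735² ≈ 3.478 (4× faster decay)
  n=3: λ₃ = 5.931π²/2.735² ≈ 7.826 (9× faster decay)
As t → ∞, higher modes decay exponentially faster. The n=1 mode dominates: φ ~ c₁ sin(πx/2.735) e^{-λ₁t}.
Decay rate: λ₁ = 0.659π²/2.735² ≈ 0.87.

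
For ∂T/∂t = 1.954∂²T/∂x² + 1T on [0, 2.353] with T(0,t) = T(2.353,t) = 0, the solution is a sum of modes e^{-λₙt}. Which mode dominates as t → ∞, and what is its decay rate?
Eigenvalues: λₙ = 1.954n²π²/2.353² - 1.
First three modes:
  n=1: λ₁ = 1.954π²/2.353² - 1 ≈ 2.483
  n=2: λ₂ = 7.816π²/2.353² - 1 ≈ 12.933
  n=3: λ₃ = 17.586π²/2.353² - 1 ≈ 30.349
Since 1.954π²/2.353² ≈ 3.483 > 1, all λₙ > 0.
The n=1 mode decays slowest → dominates as t → ∞.
Asymptotic: T ~ c₁ sin(πx/2.353) e^{-λ₁t} with decay rate λ₁ ≈ 2.483.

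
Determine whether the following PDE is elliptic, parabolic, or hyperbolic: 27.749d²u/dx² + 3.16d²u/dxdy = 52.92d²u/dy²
Rewriting in standard form: 27.749d²u/dx² + 3.16d²u/dxdy - 52.92d²u/dy² = 0. Coefficients: A = 27.749, B = 3.16, C = -52.92. B² - 4AC = 5883.89392, which is positive, so the equation is hyperbolic.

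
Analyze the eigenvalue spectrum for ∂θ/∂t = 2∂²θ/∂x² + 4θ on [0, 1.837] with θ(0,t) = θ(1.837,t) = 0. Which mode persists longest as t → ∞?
Eigenvalues: λₙ = 2n²π²/1.837² - 4.
First three modes:
  n=1: λ₁ = 2π²/1.837² - 4 ≈ 1.849
  n=2: λ₂ = 8π²/1.837² - 4 ≈ 19.398
  n=3: λ₃ = 18π²/1.837² - 4 ≈ 48.645
Since 2π²/1.837² ≈ 5.849 > 4, all λₙ > 0.
The n=1 mode decays slowest → dominates as t → ∞.
Asymptotic: θ ~ c₁ sin(πx/1.837) e^{-λ₁t} with decay rate λ₁ ≈ 1.849.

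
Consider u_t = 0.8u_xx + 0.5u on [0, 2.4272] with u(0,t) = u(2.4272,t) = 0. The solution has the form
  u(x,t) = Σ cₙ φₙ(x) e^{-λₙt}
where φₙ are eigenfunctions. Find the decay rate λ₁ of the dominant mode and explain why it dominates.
Eigenvalues: λₙ = 0.8n²π²/2.4272² - 0.5.
First three modes:
  n=1: λ₁ = 0.8π²/2.4272² - 0.5 ≈ 0.84
  n=2: λ₂ = 3.2π²/2.4272² - 0.5 ≈ 4.861
  n=3: λ₃ = 7.2π²/2.4272² - 0.5 ≈ 11.562
Since 0.8π²/2.4272² ≈ 1.34 > 0.5, all λₙ > 0.
The n=1 mode decays slowest → dominates as t → ∞.
Asymptotic: u ~ c₁ sin(πx/2.4272) e^{-λ₁t} with decay rate λ₁ ≈ 0.84.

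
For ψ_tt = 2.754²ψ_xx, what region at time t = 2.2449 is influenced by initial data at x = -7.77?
Domain of influence: [-13.9524546, -1.5875454]. Data at x = -7.77 spreads outward at speed 2.754.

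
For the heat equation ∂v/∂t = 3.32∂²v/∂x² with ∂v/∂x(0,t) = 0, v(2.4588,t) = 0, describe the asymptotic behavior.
v → 0. Heat escapes through the Dirichlet boundary.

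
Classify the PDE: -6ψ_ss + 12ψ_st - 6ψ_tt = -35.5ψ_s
Rewriting in standard form: -6ψ_ss + 12ψ_st - 6ψ_tt + 35.5ψ_s = 0. A = -6, B = 12, C = -6. Discriminant B² - 4AC = 0. Since 0 = 0, parabolic.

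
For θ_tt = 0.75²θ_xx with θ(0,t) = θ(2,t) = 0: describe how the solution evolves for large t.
θ oscillates (no decay). Energy is conserved; the solution oscillates indefinitely as standing waves.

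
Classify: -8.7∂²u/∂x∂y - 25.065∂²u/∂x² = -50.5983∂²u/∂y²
Rewriting in standard form: -25.065∂²u/∂x² - 8.7∂²u/∂x∂y + 50.5983∂²u/∂y² = 0. Hyperbolic (discriminant = 5148.675558).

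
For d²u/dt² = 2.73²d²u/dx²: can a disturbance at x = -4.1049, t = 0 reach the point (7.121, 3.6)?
No. The domain of dependence is [-2.707, 16.949], and -4.1049 is outside this interval.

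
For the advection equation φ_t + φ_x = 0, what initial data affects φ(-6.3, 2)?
A single point: x = -8.3. The characteristic through (-6.3, 2) is x - 1t = const, so x = -6.3 - 1·2 = -8.3.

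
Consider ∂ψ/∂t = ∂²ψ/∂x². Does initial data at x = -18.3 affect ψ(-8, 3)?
Yes, for any finite x. The heat equation has infinite propagation speed, so all initial data affects all points at any t > 0.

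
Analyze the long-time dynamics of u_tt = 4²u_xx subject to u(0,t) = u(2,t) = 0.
Long-time behavior: u oscillates (no decay). Energy is conserved; the solution oscillates indefinitely as standing waves.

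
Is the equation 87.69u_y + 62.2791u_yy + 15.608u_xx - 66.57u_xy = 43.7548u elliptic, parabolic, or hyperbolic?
Rewriting in standard form: 15.608u_xx - 66.57u_xy + 62.2791u_yy + 87.69u_y - 43.7548u = 0. Computing B² - 4AC with A = 15.608, B = -66.57, C = 62.2791: discriminant = 543.3561288 (positive). Answer: hyperbolic.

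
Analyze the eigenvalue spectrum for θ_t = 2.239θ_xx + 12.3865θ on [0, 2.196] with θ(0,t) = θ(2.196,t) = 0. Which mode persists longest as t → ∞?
Eigenvalues: λₙ = 2.239n²π²/2.196² - 12.3865.
First three modes:
  n=1: λ₁ = 2.239π²/2.196² - 12.3865 ≈ -7.804
  n=2: λ₂ = 8.956π²/2.196² - 12.3865 ≈ 5.943
  n=3: λ₃ = 20.151π²/2.196² - 12.3865 ≈ 28.855
Since 2.239π²/2.196² ≈ 4.582 < 12.3865, λ₁ < 0.
The n=1 mode grows fastest (−λₙ is largest for n=1) → dominates.
Asymptotic: θ ~ c₁ sin(πx/2.196) e^{7.804t} (exponential growth at rate −λ₁ ≈ 7.804).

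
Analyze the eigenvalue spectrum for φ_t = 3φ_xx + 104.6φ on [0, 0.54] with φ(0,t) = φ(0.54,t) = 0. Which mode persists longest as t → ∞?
Eigenvalues: λₙ = 3n²π²/0.54² - 104.6.
First three modes:
  n=1: λ₁ = 3π²/0.54² - 104.6 ≈ -3.061
  n=2: λ₂ = 12π²/0.54² - 104.6 ≈ 301.557
  n=3: λ₃ = 27π²/0.54² - 104.6 ≈ 809.252
Since 3π²/0.54² ≈ 101.539 < 104.6, λ₁ < 0.
The n=1 mode grows fastest (−λₙ is largest for n=1) → dominates.
Asymptotic: φ ~ c₁ sin(πx/0.54) e^{3.061t} (exponential growth at rate −λ₁ ≈ 3.061).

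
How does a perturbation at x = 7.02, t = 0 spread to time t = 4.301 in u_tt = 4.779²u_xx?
Domain of influence: [-13.534479, 27.574479]. Data at x = 7.02 spreads outward at speed 4.779.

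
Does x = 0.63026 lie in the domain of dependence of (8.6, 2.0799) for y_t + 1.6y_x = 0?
No. Only data at x = 5.27216 affects (8.6, 2.0799). Advection has one-way propagation along characteristics.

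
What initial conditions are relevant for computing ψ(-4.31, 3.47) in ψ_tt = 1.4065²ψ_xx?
Domain of dependence: [-9.190555, 0.570555]. Signals travel at speed 1.4065, so data within |x - -4.31| ≤ 1.4065·3.47 = 4.880555 can reach the point.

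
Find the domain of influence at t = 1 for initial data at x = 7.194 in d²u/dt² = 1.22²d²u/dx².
Domain of influence: [5.974, 8.414]. Data at x = 7.194 spreads outward at speed 1.22.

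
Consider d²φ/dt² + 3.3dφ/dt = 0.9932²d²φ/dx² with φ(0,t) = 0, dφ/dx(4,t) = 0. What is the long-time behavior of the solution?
As t → ∞, φ → 0. Damping (γ=3.3) dissipates energy; oscillations decay exponentially.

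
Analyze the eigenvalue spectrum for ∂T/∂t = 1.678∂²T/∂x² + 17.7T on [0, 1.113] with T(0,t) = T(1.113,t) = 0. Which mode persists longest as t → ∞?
Eigenvalues: λₙ = 1.678n²π²/1.113² - 17.7.
First three modes:
  n=1: λ₁ = 1.678π²/1.113² - 17.7 ≈ -4.331
  n=2: λ₂ = 6.712π²/1.113² - 17.7 ≈ 35.776
  n=3: λ₃ = 15.102π²/1.113² - 17.7 ≈ 102.622
Since 1.678π²/1.113² ≈ 13.369 < 17.7, λ₁ < 0.
The n=1 mode grows fastest (−λₙ is largest for n=1) → dominates.
Asymptotic: T ~ c₁ sin(πx/1.113) e^{4.331t} (exponential growth at rate −λ₁ ≈ 4.331).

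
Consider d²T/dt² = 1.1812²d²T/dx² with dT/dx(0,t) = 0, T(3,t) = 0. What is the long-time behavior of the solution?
As t → ∞, T oscillates (no decay). Energy is conserved; the solution oscillates indefinitely as standing waves.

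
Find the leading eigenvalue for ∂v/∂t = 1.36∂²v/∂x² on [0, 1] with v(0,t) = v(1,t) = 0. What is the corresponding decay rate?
Eigenvalues: λₙ = 1.36n²π².
First three modes:
  n=1: λ₁ = 1.36π² ≈ 13.423
  n=2: λ₂ = 5.44π² ≈ 53.691 (4× faster decay)
  n=3: λ₃ = 12.24π² ≈ 120.804 (9× faster decay)
As t → ∞, higher modes decay exponentially faster. The n=1 mode dominates: v ~ c₁ sin(πx) e^{-λ₁t}.
Decay rate: λ₁ = 1.36π² ≈ 13.423.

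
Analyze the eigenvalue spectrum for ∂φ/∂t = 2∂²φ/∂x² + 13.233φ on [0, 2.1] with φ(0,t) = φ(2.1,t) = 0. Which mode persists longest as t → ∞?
Eigenvalues: λₙ = 2n²π²/2.1² - 13.233.
First three modes:
  n=1: λ₁ = 2π²/2.1² - 13.233 ≈ -8.757
  n=2: λ₂ = 8π²/2.1² - 13.233 ≈ 4.671
  n=3: λ₃ = 18π²/2.1² - 13.233 ≈ 27.051
Since 2π²/2.1² ≈ 4.476 < 13.233, λ₁ < 0.
The n=1 mode grows fastest (−λₙ is largest for n=1) → dominates.
Asymptotic: φ ~ c₁ sin(πx/2.1) e^{8.757t} (exponential growth at rate −λ₁ ≈ 8.757).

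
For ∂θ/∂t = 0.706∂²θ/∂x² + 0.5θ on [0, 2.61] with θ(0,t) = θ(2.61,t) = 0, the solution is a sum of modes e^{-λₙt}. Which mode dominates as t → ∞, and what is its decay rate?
Eigenvalues: λₙ = 0.706n²π²/2.61² - 0.5.
First three modes:
  n=1: λ₁ = 0.706π²/2.61² - 0.5 ≈ 0.523
  n=2: λ₂ = 2.824π²/2.61² - 0.5 ≈ 3.592
  n=3: λ₃ = 6.354π²/2.61² - 0.5 ≈ 8.706
Since 0.706π²/2.61² ≈ 1.023 > 0.5, all λₙ > 0.
The n=1 mode decays slowest → dominates as t → ∞.
Asymptotic: θ ~ c₁ sin(πx/2.61) e^{-λ₁t} with decay rate λ₁ ≈ 0.523.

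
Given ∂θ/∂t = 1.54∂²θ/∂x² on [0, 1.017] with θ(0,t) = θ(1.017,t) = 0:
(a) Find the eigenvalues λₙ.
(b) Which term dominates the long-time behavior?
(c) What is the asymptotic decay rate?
Eigenvalues: λₙ = 1.54n²π²/1.017².
First three modes:
  n=1: λ₁ = 1.54π²/1.017² ≈ 14.695
  n=2: λ₂ = 6.16π²/1.017² ≈ 58.781 (4× faster decay)
  n=3: λ₃ = 13.86π²/1.017² ≈ 132.258 (9× faster decay)
As t → ∞, higher modes decay exponentially faster. The n=1 mode dominates: θ ~ c₁ sin(πx/1.017) e^{-λ₁t}.
Decay rate: λ₁ = 1.54π²/1.017² ≈ 14.695.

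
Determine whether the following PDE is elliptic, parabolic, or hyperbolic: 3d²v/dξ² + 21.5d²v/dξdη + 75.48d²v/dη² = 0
Coefficients: A = 3, B = 21.5, C = 75.48. B² - 4AC = -443.51, which is negative, so the equation is elliptic.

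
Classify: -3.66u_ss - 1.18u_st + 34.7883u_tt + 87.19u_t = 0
Hyperbolic (discriminant = 510.693112).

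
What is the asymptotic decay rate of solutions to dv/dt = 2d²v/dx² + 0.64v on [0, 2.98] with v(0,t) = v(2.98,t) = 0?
Eigenvalues: λₙ = 2n²π²/2.98² - 0.64.
First three modes:
  n=1: λ₁ = 2π²/2.98² - 0.64 ≈ 1.583
  n=2: λ₂ = 8π²/2.98² - 0.64 ≈ 8.251
  n=3: λ₃ = 18π²/2.98² - 0.64 ≈ 19.365
Since 2π²/2.98² ≈ 2.223 > 0.64, all λₙ > 0.
The n=1 mode decays slowest → dominates as t → ∞.
Asymptotic: v ~ c₁ sin(πx/2.98) e^{-λ₁t} with decay rate λ₁ ≈ 1.583.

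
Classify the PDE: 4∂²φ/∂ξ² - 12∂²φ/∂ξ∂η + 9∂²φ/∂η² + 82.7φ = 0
A = 4, B = -12, C = 9. Discriminant B² - 4AC = 0. Since 0 = 0, parabolic.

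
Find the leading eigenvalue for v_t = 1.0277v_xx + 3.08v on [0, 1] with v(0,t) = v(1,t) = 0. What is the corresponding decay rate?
Eigenvalues: λₙ = 1.0277n²π²/1² - 3.08.
First three modes:
  n=1: λ₁ = 1.0277π² - 3.08 ≈ 7.063
  n=2: λ₂ = 4.1108π² - 3.08 ≈ 37.492
  n=3: λ₃ = 9.2493π² - 3.08 ≈ 88.207
Since 1.0277π² ≈ 10.143 > 3.08, all λₙ > 0.
The n=1 mode decays slowest → dominates as t → ∞.
Asymptotic: v ~ c₁ sin(πx/1) e^{-λ₁t} with decay rate λ₁ ≈ 7.063.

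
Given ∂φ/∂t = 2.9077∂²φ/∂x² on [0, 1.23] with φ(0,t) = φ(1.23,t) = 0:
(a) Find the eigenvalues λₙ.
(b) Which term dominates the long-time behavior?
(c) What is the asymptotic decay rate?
Eigenvalues: λₙ = 2.9077n²π²/1.23².
First three modes:
  n=1: λ₁ = 2.9077π²/1.23² ≈ 18.969
  n=2: λ₂ = 11.6308π²/1.23² ≈ 75.875 (4× faster decay)
  n=3: λ₃ = 26.1693π²/1.23² ≈ 170.719 (9× faster decay)
As t → ∞, higher modes decay exponentially faster. The n=1 mode dominates: φ ~ c₁ sin(πx/1.23) e^{-λ₁t}.
Decay rate: λ₁ = 2.9077π²/1.23² ≈ 18.969.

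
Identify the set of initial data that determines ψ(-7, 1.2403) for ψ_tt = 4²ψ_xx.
Domain of dependence: [-11.9612, -2.0388]. Signals travel at speed 4, so data within |x - -7| ≤ 4·1.2403 = 4.9612 can reach the point.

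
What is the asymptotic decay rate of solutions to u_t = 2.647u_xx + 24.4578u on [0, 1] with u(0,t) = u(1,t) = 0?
Eigenvalues: λₙ = 2.647n²π²/1² - 24.4578.
First three modes:
  n=1: λ₁ = 2.647π² - 24.4578 ≈ 1.667
  n=2: λ₂ = 10.588π² - 24.4578 ≈ 80.042
  n=3: λ₃ = 23.823π² - 24.4578 ≈ 210.666
Since 2.647π² ≈ 26.125 > 24.4578, all λₙ > 0.
The n=1 mode decays slowest → dominates as t → ∞.
Asymptotic: u ~ c₁ sin(πx/1) e^{-λ₁t} with decay rate λ₁ ≈ 1.667.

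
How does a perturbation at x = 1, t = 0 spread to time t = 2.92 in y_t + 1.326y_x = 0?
At x = 4.87192. The characteristic carries data from (1, 0) to (4.87192, 2.92).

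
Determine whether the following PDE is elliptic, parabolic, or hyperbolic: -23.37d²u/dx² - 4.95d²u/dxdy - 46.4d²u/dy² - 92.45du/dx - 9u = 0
Coefficients: A = -23.37, B = -4.95, C = -46.4. B² - 4AC = -4312.9695, which is negative, so the equation is elliptic.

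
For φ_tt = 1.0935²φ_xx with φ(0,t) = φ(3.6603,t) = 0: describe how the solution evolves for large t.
φ oscillates (no decay). Energy is conserved; the solution oscillates indefinitely as standing waves.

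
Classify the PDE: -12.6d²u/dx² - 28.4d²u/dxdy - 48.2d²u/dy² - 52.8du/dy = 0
A = -12.6, B = -28.4, C = -48.2. Discriminant B² - 4AC = -1622.72. Since -1622.72 < 0, elliptic.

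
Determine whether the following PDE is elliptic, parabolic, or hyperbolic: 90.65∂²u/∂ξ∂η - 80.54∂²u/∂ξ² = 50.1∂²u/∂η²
Rewriting in standard form: -80.54∂²u/∂ξ² + 90.65∂²u/∂ξ∂η - 50.1∂²u/∂η² = 0. Coefficients: A = -80.54, B = 90.65, C = -50.1. B² - 4AC = -7922.7935, which is negative, so the equation is elliptic.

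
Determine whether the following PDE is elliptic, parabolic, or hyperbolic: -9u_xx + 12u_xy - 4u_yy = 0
Coefficients: A = -9, B = 12, C = -4. B² - 4AC = 0, which is zero, so the equation is parabolic.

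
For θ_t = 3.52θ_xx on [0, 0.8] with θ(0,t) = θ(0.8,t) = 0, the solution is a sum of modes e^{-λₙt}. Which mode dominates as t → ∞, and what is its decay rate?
Eigenvalues: λₙ = 3.52n²π²/0.8².
First three modes:
  n=1: λ₁ = 3.52π²/0.8² ≈ 54.283
  n=2: λ₂ = 14.08π²/0.8² ≈ 217.131 (4× faster decay)
  n=3: λ₃ = 31.68π²/0.8² ≈ 488.545 (9× faster decay)
As t → ∞, higher modes decay exponentially faster. The n=1 mode dominates: θ ~ c₁ sin(πx/0.8) e^{-λ₁t}.
Decay rate: λ₁ = 3.52π²/0.8² ≈ 54.283.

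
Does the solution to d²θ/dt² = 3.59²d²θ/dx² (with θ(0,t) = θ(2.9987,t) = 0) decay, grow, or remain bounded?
θ oscillates (no decay). Energy is conserved; the solution oscillates indefinitely as standing waves.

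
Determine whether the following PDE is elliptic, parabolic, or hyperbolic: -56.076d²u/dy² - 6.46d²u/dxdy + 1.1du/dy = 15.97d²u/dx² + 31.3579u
Rewriting in standard form: -15.97d²u/dx² - 6.46d²u/dxdy - 56.076d²u/dy² + 1.1du/dy - 31.3579u = 0. Coefficients: A = -15.97, B = -6.46, C = -56.076. B² - 4AC = -3540.40328, which is negative, so the equation is elliptic.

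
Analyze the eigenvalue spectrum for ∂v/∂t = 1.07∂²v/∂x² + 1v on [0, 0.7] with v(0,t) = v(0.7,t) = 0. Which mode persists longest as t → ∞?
Eigenvalues: λₙ = 1.07n²π²/0.7² - 1.
First three modes:
  n=1: λ₁ = 1.07π²/0.7² - 1 ≈ 20.552
  n=2: λ₂ = 4.28π²/0.7² - 1 ≈ 85.208
  n=3: λ₃ = 9.63π²/0.7² - 1 ≈ 192.968
Since 1.07π²/0.7² ≈ 21.552 > 1, all λₙ > 0.
The n=1 mode decays slowest → dominates as t → ∞.
Asymptotic: v ~ c₁ sin(πx/0.7) e^{-λ₁t} with decay rate λ₁ ≈ 20.552.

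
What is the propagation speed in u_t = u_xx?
Infinite. The heat equation is parabolic, not hyperbolic, so disturbances propagate instantly.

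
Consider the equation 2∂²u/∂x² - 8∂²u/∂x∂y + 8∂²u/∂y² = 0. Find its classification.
Parabolic. (A = 2, B = -8, C = 8 gives B² - 4AC = 0.)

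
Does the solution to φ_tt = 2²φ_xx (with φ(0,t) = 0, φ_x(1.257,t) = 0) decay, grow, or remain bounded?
φ oscillates (no decay). Energy is conserved; the solution oscillates indefinitely as standing waves.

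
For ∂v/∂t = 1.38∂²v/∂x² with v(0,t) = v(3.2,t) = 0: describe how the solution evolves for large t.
v → 0. Heat diffuses out through both boundaries.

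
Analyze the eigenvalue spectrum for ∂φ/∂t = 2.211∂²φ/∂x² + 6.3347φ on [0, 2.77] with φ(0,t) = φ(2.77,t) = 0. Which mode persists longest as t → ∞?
Eigenvalues: λₙ = 2.211n²π²/2.77² - 6.3347.
First three modes:
  n=1: λ₁ = 2.211π²/2.77² - 6.3347 ≈ -3.491
  n=2: λ₂ = 8.844π²/2.77² - 6.3347 ≈ 5.041
  n=3: λ₃ = 19.899π²/2.77² - 6.3347 ≈ 19.261
Since 2.211π²/2.77² ≈ 2.844 < 6.3347, λ₁ < 0.
The n=1 mode grows fastest (−λₙ is largest for n=1) → dominates.
Asymptotic: φ ~ c₁ sin(πx/2.77) e^{3.491t} (exponential growth at rate −λ₁ ≈ 3.491).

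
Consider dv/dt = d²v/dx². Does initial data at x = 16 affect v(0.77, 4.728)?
Yes, for any finite x. The heat equation has infinite propagation speed, so all initial data affects all points at any t > 0.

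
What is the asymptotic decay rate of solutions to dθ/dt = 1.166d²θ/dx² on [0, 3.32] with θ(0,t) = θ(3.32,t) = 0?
Eigenvalues: λₙ = 1.166n²π²/3.32².
First three modes:
  n=1: λ₁ = 1.166π²/3.32² ≈ 1.044
  n=2: λ₂ = 4.664π²/3.32² ≈ 4.176 (4× faster decay)
  n=3: λ₃ = 10.494π²/3.32² ≈ 9.396 (9× faster decay)
As t → ∞, higher modes decay exponentially faster. The n=1 mode dominates: θ ~ c₁ sin(πx/3.32) e^{-λ₁t}.
Decay rate: λ₁ = 1.166π²/3.32² ≈ 1.044.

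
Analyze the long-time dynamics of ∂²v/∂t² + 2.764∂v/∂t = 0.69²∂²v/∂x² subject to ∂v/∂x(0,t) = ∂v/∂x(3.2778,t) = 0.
Long-time behavior: v → constant (steady state). Damping (γ=2.764) dissipates the nonconstant modes; with Neumann BCs the spatial average obeys M''+γM'=0 and tends to a finite limit.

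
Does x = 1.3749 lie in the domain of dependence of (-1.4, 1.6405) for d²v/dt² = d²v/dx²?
No. The domain of dependence is [-3.0405, 0.2405], and 1.3749 is outside this interval.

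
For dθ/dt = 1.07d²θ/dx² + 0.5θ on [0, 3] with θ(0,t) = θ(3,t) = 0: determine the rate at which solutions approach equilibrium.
Eigenvalues: λₙ = 1.07n²π²/3² - 0.5.
First three modes:
  n=1: λ₁ = 1.07π²/3² - 0.5 ≈ 0.673
  n=2: λ₂ = 4.28π²/3² - 0.5 ≈ 4.194
  n=3: λ₃ = 9.63π²/3² - 0.5 ≈ 10.06
Since 1.07π²/3² ≈ 1.173 > 0.5, all λₙ > 0.
The n=1 mode decays slowest → dominates as t → ∞.
Asymptotic: θ ~ c₁ sin(πx/3) e^{-λ₁t} with decay rate λ₁ ≈ 0.673.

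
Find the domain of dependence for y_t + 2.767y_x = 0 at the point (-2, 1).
A single point: x = -4.767. The characteristic through (-2, 1) is x - 2.767t = const, so x = -2 - 2.767·1 = -4.767.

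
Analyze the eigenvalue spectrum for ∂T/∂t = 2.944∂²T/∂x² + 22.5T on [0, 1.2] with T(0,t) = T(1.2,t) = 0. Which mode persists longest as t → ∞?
Eigenvalues: λₙ = 2.944n²π²/1.2² - 22.5.
First three modes:
  n=1: λ₁ = 2.944π²/1.2² - 22.5 ≈ -2.322
  n=2: λ₂ = 11.776π²/1.2² - 22.5 ≈ 58.211
  n=3: λ₃ = 26.496π²/1.2² - 22.5 ≈ 159.101
Since 2.944π²/1.2² ≈ 20.178 < 22.5, λ₁ < 0.
The n=1 mode grows fastest (−λₙ is largest for n=1) → dominates.
Asymptotic: T ~ c₁ sin(πx/1.2) e^{2.322t} (exponential growth at rate −λ₁ ≈ 2.322).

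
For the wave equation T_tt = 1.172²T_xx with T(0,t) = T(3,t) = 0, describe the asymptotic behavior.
T oscillates (no decay). Energy is conserved; the solution oscillates indefinitely as standing waves.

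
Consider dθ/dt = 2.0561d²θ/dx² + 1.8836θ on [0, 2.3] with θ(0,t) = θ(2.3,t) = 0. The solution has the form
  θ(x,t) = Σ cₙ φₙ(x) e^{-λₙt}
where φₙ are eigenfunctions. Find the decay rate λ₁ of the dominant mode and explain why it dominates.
Eigenvalues: λₙ = 2.0561n²π²/2.3² - 1.8836.
First three modes:
  n=1: λ₁ = 2.0561π²/2.3² - 1.8836 ≈ 1.952
  n=2: λ₂ = 8.2244π²/2.3² - 1.8836 ≈ 13.461
  n=3: λ₃ = 18.5049π²/2.3² - 1.8836 ≈ 32.641
Since 2.0561π²/2.3² ≈ 3.836 > 1.8836, all λₙ > 0.
The n=1 mode decays slowest → dominates as t → ∞.
Asymptotic: θ ~ c₁ sin(πx/2.3) e^{-λ₁t} with decay rate λ₁ ≈ 1.952.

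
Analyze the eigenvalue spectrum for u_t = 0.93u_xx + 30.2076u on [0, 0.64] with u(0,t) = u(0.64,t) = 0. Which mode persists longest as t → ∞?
Eigenvalues: λₙ = 0.93n²π²/0.64² - 30.2076.
First three modes:
  n=1: λ₁ = 0.93π²/0.64² - 30.2076 ≈ -7.799
  n=2: λ₂ = 3.72π²/0.64² - 30.2076 ≈ 59.428
  n=3: λ₃ = 8.37π²/0.64² - 30.2076 ≈ 171.474
Since 0.93π²/0.64² ≈ 22.409 < 30.2076, λ₁ < 0.
The n=1 mode grows fastest (−λₙ is largest for n=1) → dominates.
Asymptotic: u ~ c₁ sin(πx/0.64) e^{7.799t} (exponential growth at rate −λ₁ ≈ 7.799).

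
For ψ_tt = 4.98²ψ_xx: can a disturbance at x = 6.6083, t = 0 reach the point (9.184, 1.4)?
Yes. The domain of dependence is [2.212, 16.156], and 6.6083 ∈ [2.212, 16.156].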